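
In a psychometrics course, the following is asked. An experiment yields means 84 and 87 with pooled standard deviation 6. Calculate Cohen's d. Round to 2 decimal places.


Cohen's d = (M1 - M2) / S_pooled
= (84 - 87) / 6
= -3 / 6
= -0.50


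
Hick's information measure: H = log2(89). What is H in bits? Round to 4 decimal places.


H = log2(n)
H = log2(89)
= 6.4757


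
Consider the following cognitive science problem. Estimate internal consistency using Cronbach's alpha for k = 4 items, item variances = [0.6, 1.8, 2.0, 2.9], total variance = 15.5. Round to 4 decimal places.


alpha = (k/(k-1)) * (1 - sum(s_i^2)/s_total^2)
sum(item variances) = 7.3
k/(k-1) = 4/3 = 1.333333
1 - 7.3/15.5 = 1 - 0.470968 = 0.529032
alpha = 1.333333 * 0.529032
= 0.7054


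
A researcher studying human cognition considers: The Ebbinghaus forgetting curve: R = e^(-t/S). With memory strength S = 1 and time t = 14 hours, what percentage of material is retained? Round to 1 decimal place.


R = e^(-t/S)
-t/S = -14/1 = -14.0
R = e^(-14.0) = 1e-06
Percentage = 1e-06 * 100
= 0.0


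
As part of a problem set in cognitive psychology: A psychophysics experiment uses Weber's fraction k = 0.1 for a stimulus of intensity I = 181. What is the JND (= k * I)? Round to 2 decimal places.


JND = k * I
JND = 0.1 * 181
= 18.10


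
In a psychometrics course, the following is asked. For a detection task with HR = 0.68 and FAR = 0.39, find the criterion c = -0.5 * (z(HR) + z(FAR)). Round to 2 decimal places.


c = -0.5 * (z(HR) + z(FAR))
z(0.68) = 0.4677
z(0.39) = -0.2793
c = -0.5 * (0.4677 + -0.2793)
= -0.5 * 0.1884
= -0.09


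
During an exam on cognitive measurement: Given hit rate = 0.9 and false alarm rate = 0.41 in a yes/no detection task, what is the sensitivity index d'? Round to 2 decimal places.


d' = z(HR) - z(FAR)
z(0.9) = 1.2816
z(0.41) = -0.2275
d' = 1.2816 - -0.2275
= 1.51


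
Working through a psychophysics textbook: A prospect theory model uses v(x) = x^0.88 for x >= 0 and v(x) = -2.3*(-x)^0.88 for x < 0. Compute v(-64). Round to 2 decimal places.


Since x = -64 < 0, use v(x) = -lambda*(-x)^alpha
(-x) = 64
64^0.88 = 38.8542
v(-64) = -2.3 * 38.8542
= -89.36


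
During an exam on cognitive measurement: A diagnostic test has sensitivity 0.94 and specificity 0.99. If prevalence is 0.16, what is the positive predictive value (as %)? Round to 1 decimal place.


PPV = (sens * prev) / (sens * prev + (1-spec) * (1-prev))
Numerator = 0.94 * 0.16 = 0.1504
P(positive and no disease) = (1 - spec) * (1 - prev) = (1 - 0.99) * (1 - 0.16) = 0.0084
Denominator = 0.1504 + 0.0084 = 0.1588
PPV = 0.1504 / 0.1588 = 0.947103
As percentage = 94.7


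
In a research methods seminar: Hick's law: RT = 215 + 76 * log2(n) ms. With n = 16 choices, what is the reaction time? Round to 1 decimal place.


RT = 215 + 76 * log2(16)
log2(16) = 4.0
RT = 215 + 76 * 4.0
= 215 + 304.0
= 519.0 ms


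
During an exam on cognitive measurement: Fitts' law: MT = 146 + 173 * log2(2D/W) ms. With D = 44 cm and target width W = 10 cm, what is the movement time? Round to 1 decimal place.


MT = 146 + 173 * log2(2*44/10)
2D/W = 8.8
log2(8.8) = 3.1375
MT = 146 + 173 * 3.1375
= 688.8 ms


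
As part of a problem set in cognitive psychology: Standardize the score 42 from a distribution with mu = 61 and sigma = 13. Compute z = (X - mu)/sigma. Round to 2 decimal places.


z = (X - mu) / sigma
= (42 - 61) / 13
= -19 / 13
= -1.46


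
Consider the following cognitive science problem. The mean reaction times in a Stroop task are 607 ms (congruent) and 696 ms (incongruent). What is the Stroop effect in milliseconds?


Stroop effect = RT(incongruent) - RT(congruent)
= 696 - 607
= 89 ms


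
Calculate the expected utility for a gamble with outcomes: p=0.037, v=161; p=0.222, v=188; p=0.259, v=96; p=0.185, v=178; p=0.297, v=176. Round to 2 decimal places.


EU = sum(p_i * v_i)
0.037 * 161 = 5.957
0.222 * 188 = 41.736
0.259 * 96 = 24.864
0.185 * 178 = 32.93
0.297 * 176 = 52.272
EU = 5.957 + 41.736 + 24.864 + 32.93 + 52.272
= 157.76


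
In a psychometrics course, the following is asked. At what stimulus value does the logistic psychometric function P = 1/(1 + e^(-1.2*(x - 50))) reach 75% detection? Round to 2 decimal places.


At P = 0.75: 0.75 = 1/(1 + e^(-k*(x-x0)))
Solving: e^(-k*(x-x0)) = 1/3
x = x0 + ln(3)/k
ln(3) = 1.0986
x = 50 + 1.0986/1.2
= 50 + 0.9155
= 50.92


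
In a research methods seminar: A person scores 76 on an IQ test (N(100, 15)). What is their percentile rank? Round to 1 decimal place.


z = (IQ - mean) / SD
z = (76 - 100) / 15 = -1.6
Percentile = Phi(-1.6) * 100
Phi(-1.6) = 0.054799
= 5.5


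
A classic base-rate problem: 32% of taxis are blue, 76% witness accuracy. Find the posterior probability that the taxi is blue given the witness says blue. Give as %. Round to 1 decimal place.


P(blue | says blue) = P(says blue | blue)*P(blue) / [P(says blue | blue)*P(blue) + P(says blue | not blue)*P(not blue)]
Numerator = 0.76 * 0.32 = 0.2432
False identification = 0.24 * 0.68 = 0.1632
P = 0.2432 / (0.2432 + 0.1632)
= 0.2432 / 0.4064
As percentage = 59.8


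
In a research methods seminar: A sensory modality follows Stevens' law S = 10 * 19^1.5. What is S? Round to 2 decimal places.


S = 10 * 19^1.5
19^1.5 = 82.8191
S = 10 * 82.8191
= 828.19


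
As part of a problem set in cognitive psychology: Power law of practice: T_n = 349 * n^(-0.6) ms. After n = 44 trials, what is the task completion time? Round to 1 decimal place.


T_n = 349 * 44^(-0.6)
44^(-0.6) = 0.103259
T_n = 349 * 0.103259
= 36.0 ms


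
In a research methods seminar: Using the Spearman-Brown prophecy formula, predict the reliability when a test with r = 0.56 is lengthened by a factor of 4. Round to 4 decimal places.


r_new = n*r / (1 + (n-1)*r)
Numerator = 4 * 0.56 = 2.24
Denominator = 1 + 3 * 0.56 = 2.68
r_new = 2.24 / 2.68
= 0.8358


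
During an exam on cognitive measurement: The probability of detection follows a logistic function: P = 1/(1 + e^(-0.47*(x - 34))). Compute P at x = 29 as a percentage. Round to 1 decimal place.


P(x) = 1/(1 + e^(-0.47*(29 - 34)))
Exponent = -0.47 * -5 = 2.35
e^(2.35) = 10.48557
P = 1/(1 + 10.48557) = 0.087066
Percentage = 8.7


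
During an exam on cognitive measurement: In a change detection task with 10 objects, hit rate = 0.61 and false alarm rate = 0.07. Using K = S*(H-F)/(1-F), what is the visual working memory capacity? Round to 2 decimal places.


K = S * (H - F) / (1 - F)
H - F = 0.54
1 - F = 0.93
K = 10 * 0.54 / 0.93
= 5.81


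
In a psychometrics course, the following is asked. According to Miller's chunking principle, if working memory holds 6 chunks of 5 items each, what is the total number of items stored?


Total items = chunks * items_per_chunk
= 6 * 5
= 30


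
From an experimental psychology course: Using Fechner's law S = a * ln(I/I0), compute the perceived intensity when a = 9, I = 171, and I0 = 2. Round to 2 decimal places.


S = 9 * ln(171/2)
I/I0 = 85.5
ln(85.5) = 4.4485
S = 9 * 4.4485
= 40.04


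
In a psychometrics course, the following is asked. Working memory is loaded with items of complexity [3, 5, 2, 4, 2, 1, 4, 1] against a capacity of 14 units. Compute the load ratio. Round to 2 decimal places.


Total complexity = 3 + 5 + 2 + 4 + 2 + 1 + 4 + 1 = 22
Load = total / capacity = 22 / 14
= 1.57


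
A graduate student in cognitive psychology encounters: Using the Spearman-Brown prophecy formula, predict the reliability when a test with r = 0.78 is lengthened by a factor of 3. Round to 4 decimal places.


r_new = n*r / (1 + (n-1)*r)
Numerator = 3 * 0.78 = 2.34
Denominator = 1 + 2 * 0.78 = 2.56
r_new = 2.34 / 2.56
= 0.9141


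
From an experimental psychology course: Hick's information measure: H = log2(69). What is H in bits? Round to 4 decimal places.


H = log2(n)
H = log2(69)
= 6.1085


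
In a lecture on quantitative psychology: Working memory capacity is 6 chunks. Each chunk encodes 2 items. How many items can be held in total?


Total items = chunks * items_per_chunk
= 6 * 2
= 12


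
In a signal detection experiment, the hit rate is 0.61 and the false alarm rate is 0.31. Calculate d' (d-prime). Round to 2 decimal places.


d' = z(HR) - z(FAR)
z(0.61) = 0.2793
z(0.31) = -0.4959
d' = 0.2793 - -0.4959
= 0.78


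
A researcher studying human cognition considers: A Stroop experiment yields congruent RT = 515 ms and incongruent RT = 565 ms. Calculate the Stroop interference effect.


Stroop effect = RT(incongruent) - RT(congruent)
= 565 - 515
= 50 ms


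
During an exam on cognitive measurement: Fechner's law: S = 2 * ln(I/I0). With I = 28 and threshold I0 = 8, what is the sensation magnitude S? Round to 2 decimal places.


S = 2 * ln(28/8)
I/I0 = 3.5
ln(3.5) = 1.2528
S = 2 * 1.2528
= 2.51


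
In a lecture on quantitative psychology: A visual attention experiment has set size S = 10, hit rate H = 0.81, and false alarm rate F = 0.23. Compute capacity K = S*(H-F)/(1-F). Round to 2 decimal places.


K = S * (H - F) / (1 - F)
H - F = 0.58
1 - F = 0.77
K = 10 * 0.58 / 0.77
= 7.53


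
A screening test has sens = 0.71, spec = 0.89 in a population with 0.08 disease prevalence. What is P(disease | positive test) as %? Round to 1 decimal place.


PPV = (sens * prev) / (sens * prev + (1-spec) * (1-prev))
Numerator = 0.71 * 0.08 = 0.0568
P(positive and no disease) = (1 - spec) * (1 - prev) = (1 - 0.89) * (1 - 0.08) = 0.1012
Denominator = 0.0568 + 0.1012 = 0.158
PPV = 0.0568 / 0.158 = 0.359494
As percentage = 35.9


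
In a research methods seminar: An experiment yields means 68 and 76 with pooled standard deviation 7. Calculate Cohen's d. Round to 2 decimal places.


Cohen's d = (M1 - M2) / S_pooled
= (68 - 76) / 7
= -8 / 7
= -1.14


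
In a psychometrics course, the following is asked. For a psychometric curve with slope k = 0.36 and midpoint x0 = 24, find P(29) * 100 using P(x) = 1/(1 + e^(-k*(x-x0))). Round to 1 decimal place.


P(x) = 1/(1 + e^(-0.36*(29 - 24)))
Exponent = -0.36 * 5 = -1.8
e^(-1.8) = 0.165299
P = 1/(1 + 0.165299) = 0.858149
Percentage = 85.8


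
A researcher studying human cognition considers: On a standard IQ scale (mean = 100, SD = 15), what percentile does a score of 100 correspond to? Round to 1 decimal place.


z = (IQ - mean) / SD
z = (100 - 100) / 15 = 0.0
Percentile = Phi(0.0) * 100
Phi(0.0) = 0.5
= 50.0


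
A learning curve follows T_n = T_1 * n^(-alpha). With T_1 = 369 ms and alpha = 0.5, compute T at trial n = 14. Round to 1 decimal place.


T_n = 369 * 14^(-0.5)
14^(-0.5) = 0.267261
T_n = 369 * 0.267261
= 98.6 ms


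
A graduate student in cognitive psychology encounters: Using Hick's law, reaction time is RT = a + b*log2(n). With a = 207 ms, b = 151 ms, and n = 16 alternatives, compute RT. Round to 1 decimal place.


RT = 207 + 151 * log2(16)
log2(16) = 4.0
RT = 207 + 151 * 4.0
= 207 + 604.0
= 811.0 ms


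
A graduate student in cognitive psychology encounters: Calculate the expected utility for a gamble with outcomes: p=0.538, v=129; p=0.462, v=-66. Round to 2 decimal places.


EU = sum(p_i * v_i)
0.538 * 129 = 69.402
0.462 * -66 = -30.492
EU = 69.402 + -30.492
= 38.91


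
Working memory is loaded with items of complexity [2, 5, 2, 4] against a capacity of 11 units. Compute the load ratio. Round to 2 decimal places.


Total complexity = 2 + 5 + 2 + 4 = 13
Load = total / capacity = 13 / 11
= 1.18


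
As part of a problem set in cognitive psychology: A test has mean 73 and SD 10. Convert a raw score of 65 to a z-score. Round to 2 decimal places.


z = (X - mu) / sigma
= (65 - 73) / 10
= -8 / 10
= -0.80


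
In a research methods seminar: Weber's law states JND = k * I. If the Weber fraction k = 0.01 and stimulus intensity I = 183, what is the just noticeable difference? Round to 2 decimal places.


JND = k * I
JND = 0.01 * 183
= 1.83


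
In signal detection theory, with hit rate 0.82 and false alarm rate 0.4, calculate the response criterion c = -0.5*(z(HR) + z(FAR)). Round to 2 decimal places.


c = -0.5 * (z(HR) + z(FAR))
z(0.82) = 0.9154
z(0.4) = -0.2533
c = -0.5 * (0.9154 + -0.2533)
= -0.5 * 0.6621
= -0.33


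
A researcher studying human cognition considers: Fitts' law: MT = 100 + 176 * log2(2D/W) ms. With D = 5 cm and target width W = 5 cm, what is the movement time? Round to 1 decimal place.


MT = 100 + 176 * log2(2*5/5)
2D/W = 2.0
log2(2.0) = 1.0
MT = 100 + 176 * 1.0
= 276.0 ms


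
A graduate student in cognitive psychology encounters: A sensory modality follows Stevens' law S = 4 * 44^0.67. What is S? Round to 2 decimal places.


S = 4 * 44^0.67
44^0.67 = 12.6216
S = 4 * 12.6216
= 50.49


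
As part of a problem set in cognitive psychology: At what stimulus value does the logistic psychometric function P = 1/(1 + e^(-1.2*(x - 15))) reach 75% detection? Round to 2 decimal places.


At P = 0.75: 0.75 = 1/(1 + e^(-k*(x-x0)))
Solving: e^(-k*(x-x0)) = 1/3
x = x0 + ln(3)/k
ln(3) = 1.0986
x = 15 + 1.0986/1.2
= 15 + 0.9155
= 15.92


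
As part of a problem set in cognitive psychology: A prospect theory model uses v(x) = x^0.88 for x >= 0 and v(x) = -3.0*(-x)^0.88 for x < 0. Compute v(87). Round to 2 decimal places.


Since x = 87 >= 0, use v(x) = x^0.88
87^0.88 = 50.9069
v(87) = 50.91


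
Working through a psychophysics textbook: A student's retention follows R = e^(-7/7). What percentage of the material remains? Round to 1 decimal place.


R = e^(-t/S)
-t/S = -7/7 = -1.0
R = e^(-1.0) = 0.367879
Percentage = 0.367879 * 100
= 36.8


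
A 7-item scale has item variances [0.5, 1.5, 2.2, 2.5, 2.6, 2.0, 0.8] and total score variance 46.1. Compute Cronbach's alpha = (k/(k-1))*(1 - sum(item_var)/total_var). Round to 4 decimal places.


alpha = (k/(k-1)) * (1 - sum(s_i^2)/s_total^2)
sum(item variances) = 12.1
k/(k-1) = 7/6 = 1.166667
1 - 12.1/46.1 = 1 - 0.262473 = 0.737527
alpha = 1.166667 * 0.737527
= 0.8604


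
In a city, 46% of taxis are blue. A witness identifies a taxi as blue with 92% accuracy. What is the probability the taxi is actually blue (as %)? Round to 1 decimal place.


P(blue | says blue) = P(says blue | blue)*P(blue) / [P(says blue | blue)*P(blue) + P(says blue | not blue)*P(not blue)]
Numerator = 0.92 * 0.46 = 0.4232
False identification = 0.08 * 0.54 = 0.0432
P = 0.4232 / (0.4232 + 0.0432)
= 0.4232 / 0.4664
As percentage = 90.7


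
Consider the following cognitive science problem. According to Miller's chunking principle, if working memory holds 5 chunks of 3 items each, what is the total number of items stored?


Total items = chunks * items_per_chunk
= 5 * 3
= 15


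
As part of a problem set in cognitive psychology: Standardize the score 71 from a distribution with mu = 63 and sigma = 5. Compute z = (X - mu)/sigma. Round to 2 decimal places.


z = (X - mu) / sigma
= (71 - 63) / 5
= 8 / 5
= 1.60


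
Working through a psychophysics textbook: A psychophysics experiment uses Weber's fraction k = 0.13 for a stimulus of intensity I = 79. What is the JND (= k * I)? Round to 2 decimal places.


JND = k * I
JND = 0.13 * 79
= 10.27


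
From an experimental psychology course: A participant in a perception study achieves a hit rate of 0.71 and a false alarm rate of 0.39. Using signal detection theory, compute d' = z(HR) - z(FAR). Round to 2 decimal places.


d' = z(HR) - z(FAR)
z(0.71) = 0.5534
z(0.39) = -0.2793
d' = 0.5534 - -0.2793
= 0.83


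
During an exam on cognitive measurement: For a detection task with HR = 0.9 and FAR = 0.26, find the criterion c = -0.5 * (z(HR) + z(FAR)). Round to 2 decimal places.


c = -0.5 * (z(HR) + z(FAR))
z(0.9) = 1.2816
z(0.26) = -0.6433
c = -0.5 * (1.2816 + -0.6433)
= -0.5 * 0.6383
= -0.32


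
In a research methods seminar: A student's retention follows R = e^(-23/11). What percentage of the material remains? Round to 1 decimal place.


R = e^(-t/S)
-t/S = -23/11 = -2.090909
R = e^(-2.090909) = 0.123575
Percentage = 0.123575 * 100
= 12.4


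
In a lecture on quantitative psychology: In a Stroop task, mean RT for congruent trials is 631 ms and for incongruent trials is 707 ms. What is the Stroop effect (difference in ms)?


Stroop effect = RT(incongruent) - RT(congruent)
= 707 - 631
= 76 ms


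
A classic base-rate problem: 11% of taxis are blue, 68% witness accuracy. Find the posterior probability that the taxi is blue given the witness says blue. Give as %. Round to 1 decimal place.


P(blue | says blue) = P(says blue | blue)*P(blue) / [P(says blue | blue)*P(blue) + P(says blue | not blue)*P(not blue)]
Numerator = 0.68 * 0.11 = 0.0748
False identification = 0.32 * 0.89 = 0.2848
P = 0.0748 / (0.0748 + 0.2848)
= 0.0748 / 0.3596
As percentage = 20.8


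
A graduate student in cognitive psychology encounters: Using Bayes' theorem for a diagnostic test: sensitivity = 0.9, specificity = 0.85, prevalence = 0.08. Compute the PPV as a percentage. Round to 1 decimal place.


PPV = (sens * prev) / (sens * prev + (1-spec) * (1-prev))
Numerator = 0.9 * 0.08 = 0.072
P(positive and no disease) = (1 - spec) * (1 - prev) = (1 - 0.85) * (1 - 0.08) = 0.138
Denominator = 0.072 + 0.138 = 0.21
PPV = 0.072 / 0.21 = 0.342857
As percentage = 34.3


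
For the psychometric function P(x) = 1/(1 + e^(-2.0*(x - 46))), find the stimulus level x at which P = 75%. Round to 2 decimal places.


At P = 0.75: 0.75 = 1/(1 + e^(-k*(x-x0)))
Solving: e^(-k*(x-x0)) = 1/3
x = x0 + ln(3)/k
ln(3) = 1.0986
x = 46 + 1.0986/2.0
= 46 + 0.5493
= 46.55


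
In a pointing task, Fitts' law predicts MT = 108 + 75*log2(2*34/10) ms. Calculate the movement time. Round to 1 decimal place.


MT = 108 + 75 * log2(2*34/10)
2D/W = 6.8
log2(6.8) = 2.7655
MT = 108 + 75 * 2.7655
= 315.4 ms


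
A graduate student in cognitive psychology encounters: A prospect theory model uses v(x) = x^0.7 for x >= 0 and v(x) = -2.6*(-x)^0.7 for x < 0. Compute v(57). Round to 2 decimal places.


Since x = 57 >= 0, use v(x) = x^0.7
57^0.7 = 16.9478
v(57) = 16.95


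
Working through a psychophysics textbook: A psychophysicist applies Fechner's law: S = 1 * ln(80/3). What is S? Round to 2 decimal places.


S = 1 * ln(80/3)
I/I0 = 26.666667
ln(26.666667) = 3.2834
S = 1 * 3.2834
= 3.28


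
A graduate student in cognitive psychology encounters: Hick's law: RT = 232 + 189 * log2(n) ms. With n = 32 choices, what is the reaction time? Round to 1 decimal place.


RT = 232 + 189 * log2(32)
log2(32) = 5.0
RT = 232 + 189 * 5.0
= 232 + 945.0
= 1177.0 ms


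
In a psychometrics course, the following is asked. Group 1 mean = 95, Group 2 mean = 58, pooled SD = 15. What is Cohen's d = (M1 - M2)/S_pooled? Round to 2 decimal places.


Cohen's d = (M1 - M2) / S_pooled
= (95 - 58) / 15
= 37 / 15
= 2.47


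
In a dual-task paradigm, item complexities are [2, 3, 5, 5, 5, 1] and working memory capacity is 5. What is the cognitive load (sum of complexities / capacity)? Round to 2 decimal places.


Total complexity = 2 + 3 + 5 + 5 + 5 + 1 = 21
Load = total / capacity = 21 / 5
= 4.20


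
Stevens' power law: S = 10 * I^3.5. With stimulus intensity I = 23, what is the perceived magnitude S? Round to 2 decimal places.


S = 10 * 23^3.5
23^3.5 = 58350.8821
S = 10 * 58350.8821
= 583508.82


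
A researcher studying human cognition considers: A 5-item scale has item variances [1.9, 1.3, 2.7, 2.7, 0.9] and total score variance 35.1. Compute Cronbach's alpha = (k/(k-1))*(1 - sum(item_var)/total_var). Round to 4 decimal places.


alpha = (k/(k-1)) * (1 - sum(s_i^2)/s_total^2)
sum(item variances) = 9.5
k/(k-1) = 5/4 = 1.25
1 - 9.5/35.1 = 1 - 0.270655 = 0.729345
alpha = 1.25 * 0.729345
= 0.9117


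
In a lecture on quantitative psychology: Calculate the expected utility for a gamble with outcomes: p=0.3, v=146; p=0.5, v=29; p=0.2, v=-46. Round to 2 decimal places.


EU = sum(p_i * v_i)
0.3 * 146 = 43.8
0.5 * 29 = 14.5
0.2 * -46 = -9.2
EU = 43.8 + 14.5 + -9.2
= 49.10


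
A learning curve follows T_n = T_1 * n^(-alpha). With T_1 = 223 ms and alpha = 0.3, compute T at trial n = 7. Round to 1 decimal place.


T_n = 223 * 7^(-0.3)
7^(-0.3) = 0.55779
T_n = 223 * 0.55779
= 124.4 ms


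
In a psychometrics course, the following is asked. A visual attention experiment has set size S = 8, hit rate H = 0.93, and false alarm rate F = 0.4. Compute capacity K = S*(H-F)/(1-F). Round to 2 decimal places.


K = S * (H - F) / (1 - F)
H - F = 0.53
1 - F = 0.6
K = 8 * 0.53 / 0.6
= 7.07


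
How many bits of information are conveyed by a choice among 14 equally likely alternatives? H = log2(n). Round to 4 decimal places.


H = log2(n)
H = log2(14)
= 3.8074


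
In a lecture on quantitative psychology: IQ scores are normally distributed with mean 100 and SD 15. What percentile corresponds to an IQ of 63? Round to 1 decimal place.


z = (IQ - mean) / SD
z = (63 - 100) / 15 = -2.4667
Percentile = Phi(-2.4667) * 100
Phi(-2.4667) = 0.006818
= 0.7


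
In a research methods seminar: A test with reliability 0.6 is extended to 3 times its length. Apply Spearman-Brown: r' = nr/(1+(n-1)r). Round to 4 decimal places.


r_new = n*r / (1 + (n-1)*r)
Numerator = 3 * 0.6 = 1.8
Denominator = 1 + 2 * 0.6 = 2.2
r_new = 1.8 / 2.2
= 0.8182


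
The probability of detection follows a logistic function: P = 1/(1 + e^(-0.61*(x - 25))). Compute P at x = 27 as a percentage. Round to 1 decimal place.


P(x) = 1/(1 + e^(-0.61*(27 - 25)))
Exponent = -0.61 * 2 = -1.22
e^(-1.22) = 0.29523
P = 1/(1 + 0.29523) = 0.772064
Percentage = 77.2


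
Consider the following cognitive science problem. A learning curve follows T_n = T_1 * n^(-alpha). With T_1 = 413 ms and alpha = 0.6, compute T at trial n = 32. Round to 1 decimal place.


T_n = 413 * 32^(-0.6)
32^(-0.6) = 0.125
T_n = 413 * 0.125
= 51.6 ms


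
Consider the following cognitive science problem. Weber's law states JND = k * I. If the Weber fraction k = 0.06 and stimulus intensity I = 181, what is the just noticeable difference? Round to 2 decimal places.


JND = k * I
JND = 0.06 * 181
= 10.86


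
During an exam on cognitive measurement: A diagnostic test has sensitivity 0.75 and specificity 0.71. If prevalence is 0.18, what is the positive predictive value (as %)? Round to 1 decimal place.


PPV = (sens * prev) / (sens * prev + (1-spec) * (1-prev))
Numerator = 0.75 * 0.18 = 0.135
P(positive and no disease) = (1 - spec) * (1 - prev) = (1 - 0.71) * (1 - 0.18) = 0.2378
Denominator = 0.135 + 0.2378 = 0.3728
PPV = 0.135 / 0.3728 = 0.362124
As percentage = 36.2


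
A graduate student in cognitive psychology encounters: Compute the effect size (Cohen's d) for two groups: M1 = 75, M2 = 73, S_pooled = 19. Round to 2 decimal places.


Cohen's d = (M1 - M2) / S_pooled
= (75 - 73) / 19
= 2 / 19
= 0.11


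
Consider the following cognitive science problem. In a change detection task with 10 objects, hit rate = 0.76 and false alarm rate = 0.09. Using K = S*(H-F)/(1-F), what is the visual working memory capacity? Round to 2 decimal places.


K = S * (H - F) / (1 - F)
H - F = 0.67
1 - F = 0.91
K = 10 * 0.67 / 0.91
= 7.36


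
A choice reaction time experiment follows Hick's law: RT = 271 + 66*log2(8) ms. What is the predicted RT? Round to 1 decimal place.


RT = 271 + 66 * log2(8)
log2(8) = 3.0
RT = 271 + 66 * 3.0
= 271 + 198.0
= 469.0 ms


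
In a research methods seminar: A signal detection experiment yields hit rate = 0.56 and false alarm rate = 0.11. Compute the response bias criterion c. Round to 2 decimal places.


c = -0.5 * (z(HR) + z(FAR))
z(0.56) = 0.151
z(0.11) = -1.2265
c = -0.5 * (0.151 + -1.2265)
= -0.5 * -1.0755
= 0.54


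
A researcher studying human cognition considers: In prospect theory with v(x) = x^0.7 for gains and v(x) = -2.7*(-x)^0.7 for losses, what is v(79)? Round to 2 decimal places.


Since x = 79 >= 0, use v(x) = x^0.7
79^0.7 = 21.298
v(79) = 21.30


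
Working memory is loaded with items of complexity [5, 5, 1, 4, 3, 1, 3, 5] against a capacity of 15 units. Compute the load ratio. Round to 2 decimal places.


Total complexity = 5 + 5 + 1 + 4 + 3 + 1 + 3 + 5 = 27
Load = total / capacity = 27 / 15
= 1.80


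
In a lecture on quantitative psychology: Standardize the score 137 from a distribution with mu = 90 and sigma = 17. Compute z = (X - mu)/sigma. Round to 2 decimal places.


z = (X - mu) / sigma
= (137 - 90) / 17
= 47 / 17
= 2.76


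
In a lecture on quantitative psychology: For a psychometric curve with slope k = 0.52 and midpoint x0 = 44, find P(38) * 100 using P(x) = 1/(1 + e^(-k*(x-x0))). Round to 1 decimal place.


P(x) = 1/(1 + e^(-0.52*(38 - 44)))
Exponent = -0.52 * -6 = 3.12
e^(3.12) = 22.64638
P = 1/(1 + 22.64638) = 0.04229
Percentage = 4.2


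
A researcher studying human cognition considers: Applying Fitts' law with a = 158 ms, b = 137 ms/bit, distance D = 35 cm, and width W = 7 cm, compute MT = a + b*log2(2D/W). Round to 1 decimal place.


MT = 158 + 137 * log2(2*35/7)
2D/W = 10.0
log2(10.0) = 3.3219
MT = 158 + 137 * 3.3219
= 613.1 ms


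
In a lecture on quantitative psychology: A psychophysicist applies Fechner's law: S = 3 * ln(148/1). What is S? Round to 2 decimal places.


S = 3 * ln(148/1)
I/I0 = 148.0
ln(148.0) = 4.9972
S = 3 * 4.9972
= 14.99


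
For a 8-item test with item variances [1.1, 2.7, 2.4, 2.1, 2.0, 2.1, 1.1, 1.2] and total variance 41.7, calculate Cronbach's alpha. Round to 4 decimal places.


alpha = (k/(k-1)) * (1 - sum(s_i^2)/s_total^2)
sum(item variances) = 14.7
k/(k-1) = 8/7 = 1.142857
1 - 14.7/41.7 = 1 - 0.352518 = 0.647482
alpha = 1.142857 * 0.647482
= 0.7400


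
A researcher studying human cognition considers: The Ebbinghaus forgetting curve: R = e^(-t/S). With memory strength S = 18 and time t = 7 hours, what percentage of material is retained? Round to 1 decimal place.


R = e^(-t/S)
-t/S = -7/18 = -0.388889
R = e^(-0.388889) = 0.67781
Percentage = 0.67781 * 100
= 67.8


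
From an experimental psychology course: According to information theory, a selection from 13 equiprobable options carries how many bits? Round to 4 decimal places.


H = log2(n)
H = log2(13)
= 3.7004


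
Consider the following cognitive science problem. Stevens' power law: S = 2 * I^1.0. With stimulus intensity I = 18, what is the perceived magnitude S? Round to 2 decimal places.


S = 2 * 18^1.0
18^1.0 = 18.0
S = 2 * 18.0
= 36.00


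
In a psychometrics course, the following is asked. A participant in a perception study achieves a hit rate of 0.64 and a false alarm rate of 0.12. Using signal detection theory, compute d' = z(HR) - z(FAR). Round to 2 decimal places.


d' = z(HR) - z(FAR)
z(0.64) = 0.3585
z(0.12) = -1.175
d' = 0.3585 - -1.175
= 1.53


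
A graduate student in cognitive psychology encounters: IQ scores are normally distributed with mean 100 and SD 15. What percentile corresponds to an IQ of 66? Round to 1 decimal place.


z = (IQ - mean) / SD
z = (66 - 100) / 15 = -2.2667
Percentile = Phi(-2.2667) * 100
Phi(-2.2667) = 0.011704
= 1.2


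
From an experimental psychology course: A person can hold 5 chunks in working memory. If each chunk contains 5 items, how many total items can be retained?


Total items = chunks * items_per_chunk
= 5 * 5
= 25


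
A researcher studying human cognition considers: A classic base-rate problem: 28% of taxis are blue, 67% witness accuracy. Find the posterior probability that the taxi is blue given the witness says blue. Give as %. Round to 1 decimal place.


P(blue | says blue) = P(says blue | blue)*P(blue) / [P(says blue | blue)*P(blue) + P(says blue | not blue)*P(not blue)]
Numerator = 0.67 * 0.28 = 0.1876
False identification = 0.33 * 0.72 = 0.2376
P = 0.1876 / (0.1876 + 0.2376)
= 0.1876 / 0.4252
As percentage = 44.1


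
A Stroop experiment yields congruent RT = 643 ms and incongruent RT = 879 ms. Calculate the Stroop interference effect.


Stroop effect = RT(incongruent) - RT(congruent)
= 879 - 643
= 236 ms


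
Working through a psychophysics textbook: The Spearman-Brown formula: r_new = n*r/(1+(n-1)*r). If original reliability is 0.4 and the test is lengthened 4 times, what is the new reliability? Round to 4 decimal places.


r_new = n*r / (1 + (n-1)*r)
Numerator = 4 * 0.4 = 1.6
Denominator = 1 + 3 * 0.4 = 2.2
r_new = 1.6 / 2.2
= 0.7273


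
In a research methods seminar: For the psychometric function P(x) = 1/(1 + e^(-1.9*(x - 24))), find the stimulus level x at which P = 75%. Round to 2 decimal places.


At P = 0.75: 0.75 = 1/(1 + e^(-k*(x-x0)))
Solving: e^(-k*(x-x0)) = 1/3
x = x0 + ln(3)/k
ln(3) = 1.0986
x = 24 + 1.0986/1.9
= 24 + 0.5782
= 24.58


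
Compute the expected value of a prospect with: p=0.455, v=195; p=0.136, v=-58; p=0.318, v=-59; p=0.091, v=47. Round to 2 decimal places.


EU = sum(p_i * v_i)
0.455 * 195 = 88.725
0.136 * -58 = -7.888
0.318 * -59 = -18.762
0.091 * 47 = 4.277
EU = 88.725 + -7.888 + -18.762 + 4.277
= 66.35


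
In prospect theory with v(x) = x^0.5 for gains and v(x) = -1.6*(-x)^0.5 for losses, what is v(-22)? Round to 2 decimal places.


Since x = -22 < 0, use v(x) = -lambda*(-x)^alpha
(-x) = 22
22^0.5 = 4.6904
v(-22) = -1.6 * 4.6904
= -7.50


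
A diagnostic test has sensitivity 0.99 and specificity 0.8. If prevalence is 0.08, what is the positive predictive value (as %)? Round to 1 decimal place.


PPV = (sens * prev) / (sens * prev + (1-spec) * (1-prev))
Numerator = 0.99 * 0.08 = 0.0792
P(positive and no disease) = (1 - spec) * (1 - prev) = (1 - 0.8) * (1 - 0.08) = 0.184
Denominator = 0.0792 + 0.184 = 0.2632
PPV = 0.0792 / 0.2632 = 0.300912
As percentage = 30.1


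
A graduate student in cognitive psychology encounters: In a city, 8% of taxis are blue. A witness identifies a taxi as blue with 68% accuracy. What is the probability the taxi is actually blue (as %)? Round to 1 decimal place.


P(blue | says blue) = P(says blue | blue)*P(blue) / [P(says blue | blue)*P(blue) + P(says blue | not blue)*P(not blue)]
Numerator = 0.68 * 0.08 = 0.0544
False identification = 0.32 * 0.92 = 0.2944
P = 0.0544 / (0.0544 + 0.2944)
= 0.0544 / 0.3488
As percentage = 15.6


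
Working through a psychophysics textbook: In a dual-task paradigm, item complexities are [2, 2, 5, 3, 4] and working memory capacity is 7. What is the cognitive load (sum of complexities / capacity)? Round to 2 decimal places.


Total complexity = 2 + 2 + 5 + 3 + 4 = 16
Load = total / capacity = 16 / 7
= 2.29


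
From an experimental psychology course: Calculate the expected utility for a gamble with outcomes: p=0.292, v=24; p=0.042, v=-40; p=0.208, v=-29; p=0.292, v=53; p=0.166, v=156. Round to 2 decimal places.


EU = sum(p_i * v_i)
0.292 * 24 = 7.008
0.042 * -40 = -1.68
0.208 * -29 = -6.032
0.292 * 53 = 15.476
0.166 * 156 = 25.896
EU = 7.008 + -1.68 + -6.032 + 15.476 + 25.896
= 40.67


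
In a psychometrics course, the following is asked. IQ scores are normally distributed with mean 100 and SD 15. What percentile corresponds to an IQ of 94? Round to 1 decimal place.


z = (IQ - mean) / SD
z = (94 - 100) / 15 = -0.4
Percentile = Phi(-0.4) * 100
Phi(-0.4) = 0.344578
= 34.5


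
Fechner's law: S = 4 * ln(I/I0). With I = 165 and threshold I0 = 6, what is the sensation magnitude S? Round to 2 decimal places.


S = 4 * ln(165/6)
I/I0 = 27.5
ln(27.5) = 3.3142
S = 4 * 3.3142
= 13.26


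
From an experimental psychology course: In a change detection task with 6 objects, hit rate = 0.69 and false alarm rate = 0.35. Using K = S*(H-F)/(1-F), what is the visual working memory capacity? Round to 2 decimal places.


K = S * (H - F) / (1 - F)
H - F = 0.34
1 - F = 0.65
K = 6 * 0.34 / 0.65
= 3.14


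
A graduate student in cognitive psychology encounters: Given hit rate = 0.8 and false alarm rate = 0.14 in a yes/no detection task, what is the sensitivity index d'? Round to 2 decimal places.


d' = z(HR) - z(FAR)
z(0.8) = 0.8416
z(0.14) = -1.0803
d' = 0.8416 - -1.0803
= 1.92


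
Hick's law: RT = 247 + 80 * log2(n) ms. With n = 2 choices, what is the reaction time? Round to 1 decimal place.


RT = 247 + 80 * log2(2)
log2(2) = 1.0
RT = 247 + 80 * 1.0
= 247 + 80.0
= 327.0 ms


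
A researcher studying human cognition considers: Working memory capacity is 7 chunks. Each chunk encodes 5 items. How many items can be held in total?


Total items = chunks * items_per_chunk
= 7 * 5
= 35


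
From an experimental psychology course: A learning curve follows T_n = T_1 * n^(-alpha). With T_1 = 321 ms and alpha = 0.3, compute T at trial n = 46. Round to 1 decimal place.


T_n = 321 * 46^(-0.3)
46^(-0.3) = 0.317083
T_n = 321 * 0.317083
= 101.8 ms


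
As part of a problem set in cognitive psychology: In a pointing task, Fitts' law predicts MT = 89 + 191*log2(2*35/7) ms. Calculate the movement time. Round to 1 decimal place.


MT = 89 + 191 * log2(2*35/7)
2D/W = 10.0
log2(10.0) = 3.3219
MT = 89 + 191 * 3.3219
= 723.5 ms


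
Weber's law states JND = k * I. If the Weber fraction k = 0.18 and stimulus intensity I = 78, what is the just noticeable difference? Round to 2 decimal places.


JND = k * I
JND = 0.18 * 78
= 14.04


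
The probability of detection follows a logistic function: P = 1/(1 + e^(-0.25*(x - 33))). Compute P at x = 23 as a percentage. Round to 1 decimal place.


P(x) = 1/(1 + e^(-0.25*(23 - 33)))
Exponent = -0.25 * -10 = 2.5
e^(2.5) = 12.182494
P = 1/(1 + 12.182494) = 0.075858
Percentage = 7.6


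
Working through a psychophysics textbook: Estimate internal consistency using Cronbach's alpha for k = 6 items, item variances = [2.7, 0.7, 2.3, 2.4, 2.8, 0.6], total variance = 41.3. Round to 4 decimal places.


alpha = (k/(k-1)) * (1 - sum(s_i^2)/s_total^2)
sum(item variances) = 11.5
k/(k-1) = 6/5 = 1.2
1 - 11.5/41.3 = 1 - 0.27845 = 0.72155
alpha = 1.2 * 0.72155
= 0.8659


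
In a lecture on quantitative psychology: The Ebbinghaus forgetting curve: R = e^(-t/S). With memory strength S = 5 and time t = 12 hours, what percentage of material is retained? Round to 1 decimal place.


R = e^(-t/S)
-t/S = -12/5 = -2.4
R = e^(-2.4) = 0.090718
Percentage = 0.090718 * 100
= 9.1


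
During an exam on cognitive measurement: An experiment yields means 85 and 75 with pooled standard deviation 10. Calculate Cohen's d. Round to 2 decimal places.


Cohen's d = (M1 - M2) / S_pooled
= (85 - 75) / 10
= 10 / 10
= 1.00


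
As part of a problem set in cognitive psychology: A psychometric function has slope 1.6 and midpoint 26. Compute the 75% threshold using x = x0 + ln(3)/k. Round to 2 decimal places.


At P = 0.75: 0.75 = 1/(1 + e^(-k*(x-x0)))
Solving: e^(-k*(x-x0)) = 1/3
x = x0 + ln(3)/k
ln(3) = 1.0986
x = 26 + 1.0986/1.6
= 26 + 0.6866
= 26.69


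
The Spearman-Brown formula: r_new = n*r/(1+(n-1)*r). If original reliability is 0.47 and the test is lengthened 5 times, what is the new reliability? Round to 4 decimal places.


r_new = n*r / (1 + (n-1)*r)
Numerator = 5 * 0.47 = 2.35
Denominator = 1 + 4 * 0.47 = 2.88
r_new = 2.35 / 2.88
= 0.8160


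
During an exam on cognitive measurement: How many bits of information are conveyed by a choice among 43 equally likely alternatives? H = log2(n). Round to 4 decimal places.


H = log2(n)
H = log2(43)
= 5.4263


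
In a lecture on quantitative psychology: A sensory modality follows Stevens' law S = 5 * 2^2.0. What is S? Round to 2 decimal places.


S = 5 * 2^2.0
2^2.0 = 4.0
S = 5 * 4.0
= 20.00


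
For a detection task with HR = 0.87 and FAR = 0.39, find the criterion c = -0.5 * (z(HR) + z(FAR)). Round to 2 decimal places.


c = -0.5 * (z(HR) + z(FAR))
z(0.87) = 1.1264
z(0.39) = -0.2793
c = -0.5 * (1.1264 + -0.2793)
= -0.5 * 0.8471
= -0.42


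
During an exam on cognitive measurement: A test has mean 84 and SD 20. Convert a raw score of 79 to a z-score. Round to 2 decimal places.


z = (X - mu) / sigma
= (79 - 84) / 20
= -5 / 20
= -0.25


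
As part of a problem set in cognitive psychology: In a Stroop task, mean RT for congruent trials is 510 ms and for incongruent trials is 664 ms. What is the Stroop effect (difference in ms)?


Stroop effect = RT(incongruent) - RT(congruent)
= 664 - 510
= 154 ms


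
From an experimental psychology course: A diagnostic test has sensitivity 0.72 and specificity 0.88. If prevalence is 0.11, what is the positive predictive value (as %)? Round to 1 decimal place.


PPV = (sens * prev) / (sens * prev + (1-spec) * (1-prev))
Numerator = 0.72 * 0.11 = 0.0792
P(positive and no disease) = (1 - spec) * (1 - prev) = (1 - 0.88) * (1 - 0.11) = 0.1068
Denominator = 0.0792 + 0.1068 = 0.186
PPV = 0.0792 / 0.186 = 0.425806
As percentage = 42.6


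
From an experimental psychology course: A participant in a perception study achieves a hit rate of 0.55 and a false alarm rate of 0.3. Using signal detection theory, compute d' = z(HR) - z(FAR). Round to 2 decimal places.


d' = z(HR) - z(FAR)
z(0.55) = 0.1257
z(0.3) = -0.5244
d' = 0.1257 - -0.5244
= 0.65


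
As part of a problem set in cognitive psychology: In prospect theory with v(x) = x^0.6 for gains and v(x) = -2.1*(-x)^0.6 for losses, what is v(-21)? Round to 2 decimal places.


Since x = -21 < 0, use v(x) = -lambda*(-x)^alpha
(-x) = 21
21^0.6 = 6.2134
v(-21) = -2.1 * 6.2134
= -13.05


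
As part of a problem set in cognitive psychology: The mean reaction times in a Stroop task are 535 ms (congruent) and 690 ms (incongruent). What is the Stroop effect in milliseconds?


Stroop effect = RT(incongruent) - RT(congruent)
= 690 - 535
= 155 ms


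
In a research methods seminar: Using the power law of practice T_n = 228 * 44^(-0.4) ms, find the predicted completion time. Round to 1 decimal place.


T_n = 228 * 44^(-0.4)
44^(-0.4) = 0.220099
T_n = 228 * 0.220099
= 50.2 ms


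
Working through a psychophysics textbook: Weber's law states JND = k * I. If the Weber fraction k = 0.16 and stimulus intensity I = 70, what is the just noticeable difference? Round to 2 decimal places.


JND = k * I
JND = 0.16 * 70
= 11.20


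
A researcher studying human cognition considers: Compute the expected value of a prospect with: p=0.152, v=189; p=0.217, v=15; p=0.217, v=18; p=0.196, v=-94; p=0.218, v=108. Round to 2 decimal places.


EU = sum(p_i * v_i)
0.152 * 189 = 28.728
0.217 * 15 = 3.255
0.217 * 18 = 3.906
0.196 * -94 = -18.424
0.218 * 108 = 23.544
EU = 28.728 + 3.255 + 3.906 + -18.424 + 23.544
= 41.01


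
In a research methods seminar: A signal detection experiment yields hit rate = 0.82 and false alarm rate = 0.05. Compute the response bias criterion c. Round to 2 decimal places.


c = -0.5 * (z(HR) + z(FAR))
z(0.82) = 0.9154
z(0.05) = -1.6449
c = -0.5 * (0.9154 + -1.6449)
= -0.5 * -0.7295
= 0.36


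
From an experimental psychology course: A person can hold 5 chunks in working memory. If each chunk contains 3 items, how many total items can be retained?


Total items = chunks * items_per_chunk
= 5 * 3
= 15


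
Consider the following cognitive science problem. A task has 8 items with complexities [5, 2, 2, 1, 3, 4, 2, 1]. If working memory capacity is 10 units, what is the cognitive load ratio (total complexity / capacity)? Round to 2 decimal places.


Total complexity = 5 + 2 + 2 + 1 + 3 + 4 + 2 + 1 = 20
Load = total / capacity = 20 / 10
= 2.00


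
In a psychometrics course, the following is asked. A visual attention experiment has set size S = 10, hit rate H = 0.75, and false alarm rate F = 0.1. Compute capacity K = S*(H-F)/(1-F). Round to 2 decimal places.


K = S * (H - F) / (1 - F)
H - F = 0.65
1 - F = 0.9
K = 10 * 0.65 / 0.9
= 7.22


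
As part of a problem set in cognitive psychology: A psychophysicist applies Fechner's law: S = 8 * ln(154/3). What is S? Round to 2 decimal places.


S = 8 * ln(154/3)
I/I0 = 51.333333
ln(51.333333) = 3.9383
S = 8 * 3.9383
= 31.51


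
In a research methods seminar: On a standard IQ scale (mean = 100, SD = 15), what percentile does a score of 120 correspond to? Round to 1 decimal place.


z = (IQ - mean) / SD
z = (120 - 100) / 15 = 1.3333
Percentile = Phi(1.3333) * 100
Phi(1.3333) = 0.908783
= 90.9
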